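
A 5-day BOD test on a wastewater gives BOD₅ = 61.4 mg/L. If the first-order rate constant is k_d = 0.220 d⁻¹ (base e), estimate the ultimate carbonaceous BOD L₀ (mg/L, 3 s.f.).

BOD₅ = L₀(1 − e^(−5k_d)) ⇒ L₀ = BOD₅ / (1 − e^(−5×0.220))
= 61.4 / (1 − 0.3329) = 61.4 / 0.6671 = 92.04 mg/L.

L₀ ≈ 92.0 mg/L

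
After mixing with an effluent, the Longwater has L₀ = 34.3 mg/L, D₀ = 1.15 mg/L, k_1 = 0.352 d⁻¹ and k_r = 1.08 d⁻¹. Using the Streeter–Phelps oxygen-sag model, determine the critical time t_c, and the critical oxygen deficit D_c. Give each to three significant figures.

With k_r/k_1 = 3.068 and 1 − D₀(k_r−k_1)/(k_1 L₀) = 0.9307,
t_c = ln(3.068 × 0.9307) / (1.08 − 0.352) = ln(2.855) / 0.7280 = 1.049/0.7280 = 1.441 d.
L(t_c) = L₀ e^(−k_1 t_c) = 34.3 × 0.6021 = 20.65 mg/L, and at the critical point k_r D_c = k_1 L, so D_c = (0.352/1.08) × 20.65 = 6.731 mg/L.

t_c ≈ 1.44 d; D_c ≈ 6.73 mg/L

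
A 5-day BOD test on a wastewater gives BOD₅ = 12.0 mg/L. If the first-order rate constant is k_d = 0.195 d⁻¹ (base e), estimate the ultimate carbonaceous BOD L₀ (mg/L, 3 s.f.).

L₀ ≈ 19.3 mg/L

BOD₅ = L₀(1 − e^(−5k_d)) ⇒ L₀ = BOD₅ / (1 − e^(−5×0.195))
= 12.0 / (1 − 0.3772) = 12.0 / 0.6228 = 19.27 mg/L.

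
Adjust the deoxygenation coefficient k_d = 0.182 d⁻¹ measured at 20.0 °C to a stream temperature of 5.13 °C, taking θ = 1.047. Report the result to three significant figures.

k_d(T₂) = k_d(T₁) · θ^(T₂−T₁) = 0.182 × 1.047^(5.13−20.0)
= 0.182 × 1.047^-14.9 = 0.182 × 0.5051 = 0.09193 d⁻¹.

k_d ≈ 0.0919 d⁻¹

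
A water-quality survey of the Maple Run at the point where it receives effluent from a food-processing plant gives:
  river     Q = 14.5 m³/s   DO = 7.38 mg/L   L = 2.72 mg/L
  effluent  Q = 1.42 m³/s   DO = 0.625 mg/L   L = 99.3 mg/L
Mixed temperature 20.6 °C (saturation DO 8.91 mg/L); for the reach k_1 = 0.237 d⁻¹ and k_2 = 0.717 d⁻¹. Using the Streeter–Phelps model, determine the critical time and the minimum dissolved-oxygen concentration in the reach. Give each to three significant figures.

t_c ≈ 1.31 d; minimum DO ≈ 6.16 mg/L

Mixed DO = (14.5×7.38 + 1.42×0.625)/(14.5+1.42) = 107.9/15.92 = 6.777 mg/L.
Mixed L₀ = (14.5×2.72 + 1.42×99.3)/(15.92) = 180.4/15.92 = 11.33 mg/L.
Initial deficit D₀ = C_s − DO₀ = 8.91 − 6.777 = 2.133 mg/L.
t_c = (1/0.4800) ln[(0.717/0.237)(1 − 2.133×0.4800/(0.237×11.33))] = 2.083 × ln(1.873) = 1.307 d.
D_c = (0.237/0.717) × 11.33 × e^(−0.237×1.307) = 0.3305 × 11.33 × 0.7337 = 2.749 mg/L.
Minimum DO = 8.91 − 2.749 = 6.161 mg/L.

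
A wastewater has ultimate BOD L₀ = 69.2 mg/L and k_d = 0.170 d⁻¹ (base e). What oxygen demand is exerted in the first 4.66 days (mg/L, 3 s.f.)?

y ≈ 37.9 mg/L

y_t = L₀(1 − e^(−k_d t)) = 69.2 × (1 − e^(−0.170×4.66))
= 69.2 × (1 − 0.4528) = 69.2 × 0.5472 = 37.86 mg/L.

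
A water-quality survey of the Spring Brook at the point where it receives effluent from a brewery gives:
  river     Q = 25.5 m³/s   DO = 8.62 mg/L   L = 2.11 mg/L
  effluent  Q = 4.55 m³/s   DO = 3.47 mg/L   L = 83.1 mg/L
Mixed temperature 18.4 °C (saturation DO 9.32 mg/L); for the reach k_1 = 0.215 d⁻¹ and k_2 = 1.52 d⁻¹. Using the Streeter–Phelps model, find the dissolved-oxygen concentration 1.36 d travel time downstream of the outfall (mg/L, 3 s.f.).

DO ≈ 7.66 mg/L

Mixed DO = (25.5×8.62 + 4.55×3.47)/(25.5+4.55) = 235.6/30.05 = 7.840 mg/L.
Mixed L₀ = (25.5×2.11 + 4.55×83.1)/(30.05) = 431.9/30.05 = 14.37 mg/L.
Initial deficit D₀ = C_s − DO₀ = 9.32 − 7.840 = 1.480 mg/L.
D(1.36) = [0.215×14.37/(1.52−0.215)](e^(−0.215×1.36) − e^(−1.52×1.36)) + 1.480 e^(−1.52×1.36)
= 2.368 × (0.7465 − 0.1265) + 1.480 × 0.1265 = 1.655 mg/L.
DO = 9.32 − 1.655 = 7.665 mg/L.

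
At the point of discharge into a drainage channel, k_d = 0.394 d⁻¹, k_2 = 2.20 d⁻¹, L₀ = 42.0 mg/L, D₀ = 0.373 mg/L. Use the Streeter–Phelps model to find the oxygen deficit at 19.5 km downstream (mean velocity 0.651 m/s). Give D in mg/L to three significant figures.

Travel time t = x/v = 19.5 km / (0.651 m/s) = 19500 m / 0.651 m/s = 29950 s = 0.3467 d.
k_d L₀/(k_2−k_d) = 0.394×42.0/(2.20−0.394) = 16.55/1.806 = 9.163 mg/L.
e^(−k_d t) = e^(−0.394×0.3467) = 0.8723; e^(−k_2 t) = e^(−2.20×0.3467) = 0.4664.
D = 9.163 × (0.8723 − 0.4664) + 0.373 × 0.4664 = 3.719 + 0.1740 = 3.893 mg/L.

D ≈ 3.89 mg/L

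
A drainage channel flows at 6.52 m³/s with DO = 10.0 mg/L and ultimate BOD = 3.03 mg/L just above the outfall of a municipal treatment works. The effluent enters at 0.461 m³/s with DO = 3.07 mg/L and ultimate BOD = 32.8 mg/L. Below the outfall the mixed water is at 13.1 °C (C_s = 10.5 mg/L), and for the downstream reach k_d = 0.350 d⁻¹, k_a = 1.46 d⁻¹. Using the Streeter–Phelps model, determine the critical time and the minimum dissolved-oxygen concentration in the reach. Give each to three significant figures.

t_c ≈ 0.443 d; minimum DO ≈ 9.47 mg/L

Mixed DO = (6.52×10.0 + 0.461×3.07)/(6.52+0.461) = 66.62/6.981 = 9.542 mg/L.
Mixed L₀ = (6.52×3.03 + 0.461×32.8)/(6.981) = 34.88/6.981 = 4.996 mg/L.
Initial deficit D₀ = C_s − DO₀ = 10.5 − 9.542 = 0.9576 mg/L.
t_c = (1/1.110) ln[(1.46/0.350)(1 − 0.9576×1.110/(0.350×4.996))] = 0.9009 × ln(1.636) = 0.4432 d.
D_c = (0.350/1.46) × 4.996 × e^(−0.350×0.4432) = 0.2397 × 4.996 × 0.8563 = 1.026 mg/L.
Minimum DO = 10.5 − 1.026 = 9.474 mg/L.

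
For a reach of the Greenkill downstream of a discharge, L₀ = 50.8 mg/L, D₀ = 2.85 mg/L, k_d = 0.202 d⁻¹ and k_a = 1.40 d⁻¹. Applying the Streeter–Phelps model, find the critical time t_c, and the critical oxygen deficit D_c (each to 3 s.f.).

At the critical point dD/dt = 0, so k_d L₀ e^(−k_d t) = k_a D. Substituting D(t) from the Streeter–Phelps equation and solving for t gives
t_c = ln[(k_a/k_d)(1 − D₀(k_a−k_d)/(k_d L₀))] / (k_a−k_d).
Here k_a−k_d = 1.198 d⁻¹ and 1 − D₀(k_a−k_d)/(k_d L₀) = 1 − 2.85×1.198/(0.202×50.8) = 0.6673, so
t_c = ln(6.931 × 0.6673) / 1.198 = 1.531 / 1.198 = 1.278 d.
L(t_c) = L₀ e^(−k_d t_c) = 50.8 × 0.7724 = 39.24 mg/L, and at the critical point k_a D_c = k_d L, so D_c = (0.202/1.40) × 39.24 = 5.662 mg/L.

t_c ≈ 1.28 d; D_c ≈ 5.66 mg/L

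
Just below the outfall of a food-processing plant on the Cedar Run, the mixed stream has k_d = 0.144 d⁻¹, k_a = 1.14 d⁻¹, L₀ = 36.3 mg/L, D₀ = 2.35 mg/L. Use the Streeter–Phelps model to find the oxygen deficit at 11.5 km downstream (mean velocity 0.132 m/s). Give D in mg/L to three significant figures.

Travel time t = x/v = 11.5 km / (0.132 m/s) = 11500 m / 0.132 m/s = 87120 s = 1.008 d.
k_d L₀/(k_a−k_d) = 0.144×36.3/(1.14−0.144) = 5.227/0.9960 = 5.248 mg/L.
e^(−k_d t) = e^(−0.144×1.008) = 0.8648; e^(−k_a t) = e^(−1.14×1.008) = 0.3168.
D = 5.248 × (0.8648 − 0.3168) + 2.35 × 0.3168 = 2.876 + 0.7445 = 3.621 mg/L.

D ≈ 3.62 mg/L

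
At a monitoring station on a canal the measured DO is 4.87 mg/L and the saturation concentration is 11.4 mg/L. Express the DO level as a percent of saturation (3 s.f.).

% saturation = C/C_s × 100 = 4.87/11.4 × 100 = 42.7 %.

42.7 % saturation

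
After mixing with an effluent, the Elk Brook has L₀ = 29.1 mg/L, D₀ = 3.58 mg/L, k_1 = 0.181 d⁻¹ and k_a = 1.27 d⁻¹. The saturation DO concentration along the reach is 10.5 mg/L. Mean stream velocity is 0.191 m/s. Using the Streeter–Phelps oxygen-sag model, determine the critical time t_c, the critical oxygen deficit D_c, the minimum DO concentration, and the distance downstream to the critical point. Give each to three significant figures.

t_c ≈ 0.551 d; D_c ≈ 3.75 mg/L; min DO ≈ 6.75 mg/L; x_c ≈ 9.10 km

t_c = [1/(k_a−k_1)] ln[(k_a/k_1)(1 − D₀(k_a−k_1)/(k_1 L₀))]
= [1/(1.27−0.181)] ln[(1.27/0.181)(1 − 3.58×1.089/(0.181×29.1))]
= (1/1.089) ln[7.017 × 0.2598] = 0.9183 × ln(1.823) = 0.9183 × 0.6005 = 0.5514 d.
D_c = (k_1/k_a) L₀ e^(−k_1 t_c) = (0.181/1.27) × 29.1 × e^(−0.181×0.5514) = 0.1425 × 29.1 × 0.9050 = 3.753 mg/L.
Minimum DO = C_s − D_c = 10.5 − 3.753 = 6.747 mg/L.
x_c = v t_c = 0.191 m/s × 0.5514 d × 86400 s/d = 9100 m ≈ 9.10 km.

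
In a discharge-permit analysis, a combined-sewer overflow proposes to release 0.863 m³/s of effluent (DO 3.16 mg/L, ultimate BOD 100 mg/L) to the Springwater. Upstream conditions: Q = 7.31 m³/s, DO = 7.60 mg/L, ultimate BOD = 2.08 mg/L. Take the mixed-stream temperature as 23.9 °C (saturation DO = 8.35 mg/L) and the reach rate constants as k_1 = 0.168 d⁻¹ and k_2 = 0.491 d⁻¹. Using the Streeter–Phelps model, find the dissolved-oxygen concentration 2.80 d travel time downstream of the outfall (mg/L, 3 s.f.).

Mixed DO = (7.31×7.60 + 0.863×3.16)/(7.31+0.863) = 58.28/8.173 = 7.131 mg/L.
Mixed L₀ = (7.31×2.08 + 0.863×100)/(8.173) = 101.5/8.173 = 12.42 mg/L.
Initial deficit D₀ = C_s − DO₀ = 8.35 − 7.131 = 1.219 mg/L.
D(2.80) = [0.168×12.42/(0.491−0.168)](e^(−0.168×2.80) − e^(−0.491×2.80)) + 1.219 e^(−0.491×2.80)
= 6.460 × (0.6248 − 0.2529) + 1.219 × 0.2529 = 2.710 mg/L.
DO = 8.35 − 2.710 = 5.640 mg/L.

DO ≈ 5.64 mg/L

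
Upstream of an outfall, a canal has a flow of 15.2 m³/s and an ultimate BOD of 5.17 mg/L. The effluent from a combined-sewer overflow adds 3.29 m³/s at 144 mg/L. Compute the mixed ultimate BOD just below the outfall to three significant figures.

29.9 mg/L

Flow-weighted mixing: C = (Q_r C_r + Q_w C_w)/(Q_r + Q_w)
= (15.2×5.17 + 3.29×144)/(15.2 + 3.29) = 552.3/18.49 = 29.87 mg/L.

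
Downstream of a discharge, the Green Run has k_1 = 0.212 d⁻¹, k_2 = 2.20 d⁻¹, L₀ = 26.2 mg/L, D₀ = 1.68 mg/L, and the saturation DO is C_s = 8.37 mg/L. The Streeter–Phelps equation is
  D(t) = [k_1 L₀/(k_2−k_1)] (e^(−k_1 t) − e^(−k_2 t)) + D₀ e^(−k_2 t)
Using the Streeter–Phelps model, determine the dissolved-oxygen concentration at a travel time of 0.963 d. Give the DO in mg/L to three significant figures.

DO ≈ 6.23 mg/L

k_1 L₀/(k_2−k_1) = 0.212×26.2/(2.20−0.212) = 5.554/1.988 = 2.794 mg/L.
e^(−k_1 t) = e^(−0.212×0.9630) = 0.8153; e^(−k_2 t) = e^(−2.20×0.9630) = 0.1202.
D = 2.794 × (0.8153 − 0.1202) + 1.68 × 0.1202 = 1.942 + 0.2019 = 2.144 mg/L.
DO = C_s − D = 8.37 − 2.144 = 6.226 mg/L.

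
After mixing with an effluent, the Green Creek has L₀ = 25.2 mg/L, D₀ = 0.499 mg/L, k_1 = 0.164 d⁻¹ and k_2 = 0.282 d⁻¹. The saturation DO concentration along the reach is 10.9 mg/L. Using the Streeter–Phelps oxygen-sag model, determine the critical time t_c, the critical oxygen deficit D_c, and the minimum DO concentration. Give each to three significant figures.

t_c ≈ 4.47 d; D_c ≈ 7.04 mg/L; min DO ≈ 3.86 mg/L

With k_2/k_1 = 1.720 and 1 − D₀(k_2−k_1)/(k_1 L₀) = 0.9858,
t_c = ln(1.720 × 0.9858) / (0.282 − 0.164) = ln(1.695) / 0.1180 = 0.5277/0.1180 = 4.472 d.
D_c = (k_1/k_2) L₀ e^(−k_1 t_c) = (0.164/0.282) × 25.2 × e^(−0.164×4.472) = 0.5816 × 25.2 × 0.4803 = 7.039 mg/L.
Minimum DO = C_s − D_c = 10.9 − 7.039 = 3.861 mg/L.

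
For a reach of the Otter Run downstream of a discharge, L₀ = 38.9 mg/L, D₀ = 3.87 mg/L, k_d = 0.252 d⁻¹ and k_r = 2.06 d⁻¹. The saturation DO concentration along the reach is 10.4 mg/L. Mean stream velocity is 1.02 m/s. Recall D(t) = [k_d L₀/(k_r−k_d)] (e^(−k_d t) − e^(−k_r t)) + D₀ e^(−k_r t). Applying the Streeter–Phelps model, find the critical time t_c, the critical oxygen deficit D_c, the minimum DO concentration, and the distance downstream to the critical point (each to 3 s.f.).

With k_r/k_d = 8.175 and 1 − D₀(k_r−k_d)/(k_d L₀) = 0.2862,
t_c = ln(8.175 × 0.2862) / (2.06 − 0.252) = ln(2.340) / 1.808 = 0.8501/1.808 = 0.4702 d.
D_c = (k_d/k_r) L₀ e^(−k_d t_c) = (0.252/2.06) × 38.9 × e^(−0.252×0.4702) = 0.1223 × 38.9 × 0.8883 = 4.227 mg/L.
Minimum DO = C_s − D_c = 10.4 − 4.227 = 6.173 mg/L.
x_c = v t_c = 1.02 m/s × 0.4702 d × 86400 s/d = 41440 m ≈ 41.4 km.

t_c ≈ 0.470 d; D_c ≈ 4.23 mg/L; min DO ≈ 6.17 mg/L; x_c ≈ 41.4 km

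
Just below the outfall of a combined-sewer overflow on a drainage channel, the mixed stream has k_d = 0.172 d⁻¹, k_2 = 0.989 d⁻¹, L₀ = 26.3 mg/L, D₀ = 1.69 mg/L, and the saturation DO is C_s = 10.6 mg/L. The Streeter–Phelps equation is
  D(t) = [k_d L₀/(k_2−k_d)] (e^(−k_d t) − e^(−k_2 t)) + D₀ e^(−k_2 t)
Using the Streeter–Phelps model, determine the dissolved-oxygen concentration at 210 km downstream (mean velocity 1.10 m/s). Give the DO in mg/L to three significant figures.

Travel time t = x/v = 210 km / (1.10 m/s) = 210000 m / 1.10 m/s = 190900 s = 2.210 d.
k_d L₀/(k_2−k_d) = 0.172×26.3/(0.989−0.172) = 4.524/0.8170 = 5.537 mg/L.
e^(−k_d t) = e^(−0.172×2.210) = 0.6838; e^(−k_2 t) = e^(−0.989×2.210) = 0.1124.
D = 5.537 × (0.6838 − 0.1124) + 1.69 × 0.1124 = 3.164 + 0.1900 = 3.354 mg/L.
DO = C_s − D = 10.6 − 3.354 = 7.246 mg/L.

DO ≈ 7.25 mg/L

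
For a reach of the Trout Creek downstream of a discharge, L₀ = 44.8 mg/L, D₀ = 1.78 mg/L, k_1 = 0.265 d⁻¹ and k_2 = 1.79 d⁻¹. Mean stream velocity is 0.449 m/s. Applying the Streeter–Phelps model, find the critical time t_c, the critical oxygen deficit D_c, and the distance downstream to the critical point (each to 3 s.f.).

With k_2/k_1 = 6.755 and 1 − D₀(k_2−k_1)/(k_1 L₀) = 0.7714,
t_c = ln(6.755 × 0.7714) / (1.79 − 0.265) = ln(5.210) / 1.525 = 1.651/1.525 = 1.082 d.
L(t_c) = L₀ e^(−k_1 t_c) = 44.8 × 0.7506 = 33.63 mg/L, and at the critical point k_2 D_c = k_1 L, so D_c = (0.265/1.79) × 33.63 = 4.979 mg/L.
x_c = v t_c = 0.449 m/s × 1.082 d × 86400 s/d = 41990 m ≈ 42.0 km.

t_c ≈ 1.08 d; D_c ≈ 4.98 mg/L; x_c ≈ 42.0 km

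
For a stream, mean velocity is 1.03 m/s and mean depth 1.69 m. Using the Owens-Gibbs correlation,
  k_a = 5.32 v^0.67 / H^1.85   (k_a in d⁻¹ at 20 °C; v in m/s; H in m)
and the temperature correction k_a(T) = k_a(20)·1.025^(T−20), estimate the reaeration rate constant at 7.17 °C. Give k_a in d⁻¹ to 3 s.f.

k_a ≈ 1.50 d⁻¹

k_a(20) = 5.32 × 1.03^0.67 / 1.69^1.85 = 5.32 × 1.020 / 2.640 = 2.056 d⁻¹.
k_a(7.17) = 2.056 × 1.025^(7.17−20) = 2.056 × 0.7285 = 1.497 d⁻¹.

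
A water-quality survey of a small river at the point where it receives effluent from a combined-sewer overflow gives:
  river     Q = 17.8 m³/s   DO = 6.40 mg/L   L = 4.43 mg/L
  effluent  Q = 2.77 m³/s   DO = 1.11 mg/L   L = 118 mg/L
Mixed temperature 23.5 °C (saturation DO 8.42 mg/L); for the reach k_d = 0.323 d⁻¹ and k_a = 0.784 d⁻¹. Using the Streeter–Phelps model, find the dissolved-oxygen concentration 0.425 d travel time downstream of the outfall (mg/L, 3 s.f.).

Mixed DO = (17.8×6.40 + 2.77×1.11)/(17.8+2.77) = 117.0/20.57 = 5.688 mg/L.
Mixed L₀ = (17.8×4.43 + 2.77×118)/(20.57) = 405.7/20.57 = 19.72 mg/L.
Initial deficit D₀ = C_s − DO₀ = 8.42 − 5.688 = 2.732 mg/L.
D(0.425) = [0.323×19.72/(0.784−0.323)](e^(−0.323×0.425) − e^(−0.784×0.425)) + 2.732 e^(−0.784×0.425)
= 13.82 × (0.8717 − 0.7166) + 2.732 × 0.7166 = 4.102 mg/L.
DO = 8.42 − 4.102 = 4.318 mg/L.

DO ≈ 4.32 mg/L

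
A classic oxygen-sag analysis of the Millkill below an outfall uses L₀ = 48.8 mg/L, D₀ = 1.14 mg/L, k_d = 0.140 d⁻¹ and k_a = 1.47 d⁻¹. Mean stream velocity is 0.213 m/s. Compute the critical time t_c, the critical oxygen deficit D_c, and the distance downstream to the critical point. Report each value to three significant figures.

t_c ≈ 1.58 d; D_c ≈ 3.73 mg/L; x_c ≈ 29.1 km

At the critical point dD/dt = 0, so k_d L₀ e^(−k_d t) = k_a D. Substituting D(t) from the Streeter–Phelps equation and solving for t gives
t_c = ln[(k_a/k_d)(1 − D₀(k_a−k_d)/(k_d L₀))] / (k_a−k_d).
Here k_a−k_d = 1.330 d⁻¹ and 1 − D₀(k_a−k_d)/(k_d L₀) = 1 − 1.14×1.330/(0.140×48.8) = 0.7781, so
t_c = ln(10.50 × 0.7781) / 1.330 = 2.100 / 1.330 = 1.579 d.
L(t_c) = L₀ e^(−k_d t_c) = 48.8 × 0.8016 = 39.12 mg/L, and at the critical point k_a D_c = k_d L, so D_c = (0.140/1.47) × 39.12 = 3.726 mg/L.
x_c = v t_c = 0.213 m/s × 1.579 d × 86400 s/d = 29060 m ≈ 29.1 km.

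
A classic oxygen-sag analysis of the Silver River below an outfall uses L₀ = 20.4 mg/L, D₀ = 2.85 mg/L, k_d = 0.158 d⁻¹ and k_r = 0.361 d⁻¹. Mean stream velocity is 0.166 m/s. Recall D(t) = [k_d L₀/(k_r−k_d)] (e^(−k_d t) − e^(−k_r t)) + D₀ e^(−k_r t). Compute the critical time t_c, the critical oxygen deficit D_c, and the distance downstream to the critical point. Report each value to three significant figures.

t_c ≈ 3.10 d; D_c ≈ 5.47 mg/L; x_c ≈ 44.4 km

At the critical point dD/dt = 0, so k_d L₀ e^(−k_d t) = k_r D. Substituting D(t) from the Streeter–Phelps equation and solving for t gives
t_c = ln[(k_r/k_d)(1 − D₀(k_r−k_d)/(k_d L₀))] / (k_r−k_d).
Here k_r−k_d = 0.2030 d⁻¹ and 1 − D₀(k_r−k_d)/(k_d L₀) = 1 − 2.85×0.2030/(0.158×20.4) = 0.8205, so
t_c = ln(2.285 × 0.8205) / 0.2030 = 0.6284 / 0.2030 = 3.096 d.
D_c = (k_d/k_r) L₀ e^(−k_d t_c) = (0.158/0.361) × 20.4 × e^(−0.158×3.096) = 0.4377 × 20.4 × 0.6132 = 5.475 mg/L.
x_c = v t_c = 0.166 m/s × 3.096 d × 86400 s/d = 44400 m ≈ 44.4 km.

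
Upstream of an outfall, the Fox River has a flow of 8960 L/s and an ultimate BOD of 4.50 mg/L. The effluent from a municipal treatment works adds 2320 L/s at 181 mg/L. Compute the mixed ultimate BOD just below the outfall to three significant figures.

Flow-weighted mixing: C = (Q_r C_r + Q_w C_w)/(Q_r + Q_w)
= (8960×4.50 + 2320×181)/(8960 + 2320) = 460200/11280 = 40.80 mg/L.

40.8 mg/L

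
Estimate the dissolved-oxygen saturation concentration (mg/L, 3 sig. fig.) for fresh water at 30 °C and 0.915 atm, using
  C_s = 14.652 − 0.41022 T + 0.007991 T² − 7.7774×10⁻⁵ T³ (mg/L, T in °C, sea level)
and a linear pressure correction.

C_s ≈ 6.81 mg/L

At sea level: C_s = 14.652 − 0.41022×30 + 0.007991×30² − 7.7774×10⁻⁵×30³ = 7.437 mg/L.
Pressure correction: C_s' = 7.437 × 0.915 = 6.805 mg/L.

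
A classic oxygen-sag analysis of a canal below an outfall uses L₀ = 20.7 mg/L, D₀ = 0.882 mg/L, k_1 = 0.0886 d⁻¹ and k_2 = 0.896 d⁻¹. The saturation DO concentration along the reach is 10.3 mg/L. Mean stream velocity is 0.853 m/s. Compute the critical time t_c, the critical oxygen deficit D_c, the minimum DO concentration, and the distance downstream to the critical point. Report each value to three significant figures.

t_c = [1/(k_2−k_1)] ln[(k_2/k_1)(1 − D₀(k_2−k_1)/(k_1 L₀))]
= [1/(0.896−0.0886)] ln[(0.896/0.0886)(1 − 0.882×0.8074/(0.0886×20.7))]
= (1/0.8074) ln[10.11 × 0.6117] = 1.239 × ln(6.186) = 1.239 × 1.822 = 2.257 d.
L(t_c) = L₀ e^(−k_1 t_c) = 20.7 × 0.8188 = 16.95 mg/L, and at the critical point k_2 D_c = k_1 L, so D_c = (0.0886/0.896) × 16.95 = 1.676 mg/L.
Minimum DO = C_s − D_c = 10.3 − 1.676 = 8.624 mg/L.
x_c = v t_c = 0.853 m/s × 2.257 d × 86400 s/d = 166300 m ≈ 166 km.

t_c ≈ 2.26 d; D_c ≈ 1.68 mg/L; min DO ≈ 8.62 mg/L; x_c ≈ 166 km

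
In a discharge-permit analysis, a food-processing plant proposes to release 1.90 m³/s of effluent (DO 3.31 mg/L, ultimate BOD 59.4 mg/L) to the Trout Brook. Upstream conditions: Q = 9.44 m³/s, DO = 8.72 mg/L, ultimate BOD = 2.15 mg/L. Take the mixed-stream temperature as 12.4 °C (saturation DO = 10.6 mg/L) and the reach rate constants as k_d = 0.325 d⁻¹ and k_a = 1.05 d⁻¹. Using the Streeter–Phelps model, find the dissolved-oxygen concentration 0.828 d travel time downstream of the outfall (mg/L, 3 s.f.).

Mixed DO = (9.44×8.72 + 1.90×3.31)/(9.44+1.90) = 88.61/11.34 = 7.814 mg/L.
Mixed L₀ = (9.44×2.15 + 1.90×59.4)/(11.34) = 133.2/11.34 = 11.74 mg/L.
Initial deficit D₀ = C_s − DO₀ = 10.6 − 7.814 = 2.786 mg/L.
D(0.828) = [0.325×11.74/(1.05−0.325)](e^(−0.325×0.828) − e^(−1.05×0.828)) + 2.786 e^(−1.05×0.828)
= 5.264 × (0.7641 − 0.4192) + 2.786 × 0.4192 = 2.983 mg/L.
DO = 10.6 − 2.983 = 7.617 mg/L.

DO ≈ 7.62 mg/L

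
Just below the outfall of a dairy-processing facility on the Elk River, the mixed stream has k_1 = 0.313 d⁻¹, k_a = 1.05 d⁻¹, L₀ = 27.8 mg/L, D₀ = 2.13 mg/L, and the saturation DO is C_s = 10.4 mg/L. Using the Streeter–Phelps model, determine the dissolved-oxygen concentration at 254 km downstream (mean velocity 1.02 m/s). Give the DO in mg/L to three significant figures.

Travel time t = x/v = 254 km / (1.02 m/s) = 254000 m / 1.02 m/s = 249000 s = 2.882 d.
k_1 L₀/(k_a−k_1) = 0.313×27.8/(1.05−0.313) = 8.701/0.7370 = 11.81 mg/L.
e^(−k_1 t) = e^(−0.313×2.882) = 0.4057; e^(−k_a t) = e^(−1.05×2.882) = 0.04850.
D = 11.81 × (0.4057 − 0.04850) + 2.13 × 0.04850 = 4.217 + 0.1033 = 4.321 mg/L.
DO = C_s − D = 10.4 − 4.321 = 6.079 mg/L.

DO ≈ 6.08 mg/L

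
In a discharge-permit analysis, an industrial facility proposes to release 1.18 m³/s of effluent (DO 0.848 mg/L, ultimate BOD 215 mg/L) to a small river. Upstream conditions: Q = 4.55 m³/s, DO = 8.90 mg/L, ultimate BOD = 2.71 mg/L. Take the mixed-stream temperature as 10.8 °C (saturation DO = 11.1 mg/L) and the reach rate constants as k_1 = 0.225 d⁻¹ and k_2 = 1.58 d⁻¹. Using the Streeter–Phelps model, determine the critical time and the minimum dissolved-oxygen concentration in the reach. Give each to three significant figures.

t_c ≈ 0.926 d; minimum DO ≈ 5.73 mg/L

Mixed DO = (4.55×8.90 + 1.18×0.848)/(4.55+1.18) = 41.50/5.730 = 7.242 mg/L.
Mixed L₀ = (4.55×2.71 + 1.18×215)/(5.730) = 266.0/5.730 = 46.43 mg/L.
Initial deficit D₀ = C_s − DO₀ = 11.1 − 7.242 = 3.858 mg/L.
t_c = (1/1.355) ln[(1.58/0.225)(1 − 3.858×1.355/(0.225×46.43))] = 0.7380 × ln(3.508) = 0.9262 d.
D_c = (0.225/1.58) × 46.43 × e^(−0.225×0.9262) = 0.1424 × 46.43 × 0.8119 = 5.368 mg/L.
Minimum DO = 11.1 − 5.368 = 5.732 mg/L.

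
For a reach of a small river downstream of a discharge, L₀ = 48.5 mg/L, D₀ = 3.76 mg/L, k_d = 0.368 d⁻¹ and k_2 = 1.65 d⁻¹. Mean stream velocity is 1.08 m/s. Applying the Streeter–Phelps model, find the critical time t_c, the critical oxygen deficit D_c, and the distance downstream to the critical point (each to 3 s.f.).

t_c ≈ 0.925 d; D_c ≈ 7.70 mg/L; x_c ≈ 86.3 km

At the critical point dD/dt = 0, so k_d L₀ e^(−k_d t) = k_2 D. Substituting D(t) from the Streeter–Phelps equation and solving for t gives
t_c = ln[(k_2/k_d)(1 − D₀(k_2−k_d)/(k_d L₀))] / (k_2−k_d).
Here k_2−k_d = 1.282 d⁻¹ and 1 − D₀(k_2−k_d)/(k_d L₀) = 1 − 3.76×1.282/(0.368×48.5) = 0.7299, so
t_c = ln(4.484 × 0.7299) / 1.282 = 1.186 / 1.282 = 0.9248 d.
D_c = (k_d/k_2) L₀ e^(−k_d t_c) = (0.368/1.65) × 48.5 × e^(−0.368×0.9248) = 0.2230 × 48.5 × 0.7115 = 7.697 mg/L.
x_c = v t_c = 1.08 m/s × 0.9248 d × 86400 s/d = 86300 m ≈ 86.3 km.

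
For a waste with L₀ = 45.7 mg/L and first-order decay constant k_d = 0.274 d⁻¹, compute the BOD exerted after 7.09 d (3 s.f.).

y ≈ 39.2 mg/L

y_t = L₀(1 − e^(−k_d t)) = 45.7 × (1 − e^(−0.274×7.09))
= 45.7 × (1 − 0.1433) = 45.7 × 0.8567 = 39.15 mg/L.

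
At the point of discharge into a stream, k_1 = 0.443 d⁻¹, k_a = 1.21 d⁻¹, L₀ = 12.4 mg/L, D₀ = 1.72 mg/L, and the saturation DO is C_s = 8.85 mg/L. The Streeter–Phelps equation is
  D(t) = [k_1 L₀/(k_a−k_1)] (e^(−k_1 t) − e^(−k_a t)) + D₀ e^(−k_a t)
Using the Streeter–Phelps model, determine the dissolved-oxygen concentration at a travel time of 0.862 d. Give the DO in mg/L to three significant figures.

DO ≈ 5.88 mg/L

k_1 L₀/(k_a−k_1) = 0.443×12.4/(1.21−0.443) = 5.493/0.7670 = 7.162 mg/L.
e^(−k_1 t) = e^(−0.443×0.8620) = 0.6826; e^(−k_a t) = e^(−1.21×0.8620) = 0.3524.
D = 7.162 × (0.6826 − 0.3524) + 1.72 × 0.3524 = 2.365 + 0.6061 = 2.971 mg/L.
DO = C_s − D = 8.85 − 2.971 = 5.879 mg/L.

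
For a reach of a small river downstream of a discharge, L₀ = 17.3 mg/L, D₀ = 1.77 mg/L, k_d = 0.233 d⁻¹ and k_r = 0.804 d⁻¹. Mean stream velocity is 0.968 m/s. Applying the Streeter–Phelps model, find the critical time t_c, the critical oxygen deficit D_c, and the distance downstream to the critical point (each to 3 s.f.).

At the critical point dD/dt = 0, so k_d L₀ e^(−k_d t) = k_r D. Substituting D(t) from the Streeter–Phelps equation and solving for t gives
t_c = ln[(k_r/k_d)(1 − D₀(k_r−k_d)/(k_d L₀))] / (k_r−k_d).
Here k_r−k_d = 0.5710 d⁻¹ and 1 − D₀(k_r−k_d)/(k_d L₀) = 1 − 1.77×0.5710/(0.233×17.3) = 0.7493, so
t_c = ln(3.451 × 0.7493) / 0.5710 = 0.9499 / 0.5710 = 1.664 d.
L(t_c) = L₀ e^(−k_d t_c) = 17.3 × 0.6787 = 11.74 mg/L, and at the critical point k_r D_c = k_d L, so D_c = (0.233/0.804) × 11.74 = 3.403 mg/L.
x_c = v t_c = 0.968 m/s × 1.664 d × 86400 s/d = 139100 m ≈ 139 km.

t_c ≈ 1.66 d; D_c ≈ 3.40 mg/L; x_c ≈ 139 km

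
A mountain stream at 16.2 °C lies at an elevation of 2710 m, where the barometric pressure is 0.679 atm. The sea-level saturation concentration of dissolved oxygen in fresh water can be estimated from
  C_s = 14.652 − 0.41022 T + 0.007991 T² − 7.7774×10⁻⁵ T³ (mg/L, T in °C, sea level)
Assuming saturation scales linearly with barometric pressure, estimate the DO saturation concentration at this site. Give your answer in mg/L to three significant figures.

At sea level: C_s = 14.652 − 0.41022×16.2 + 0.007991×16.2² − 7.7774×10⁻⁵×16.2³ = 9.773 mg/L.
Pressure correction: C_s' = 9.773 × 0.679 = 6.636 mg/L.

C_s ≈ 6.64 mg/L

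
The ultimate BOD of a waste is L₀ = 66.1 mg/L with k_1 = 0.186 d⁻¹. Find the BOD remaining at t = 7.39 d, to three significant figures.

L ≈ 16.7 mg/L

L_t = L₀ e^(−k_1 t) = 66.1 × e^(−0.186×7.39) = 66.1 × 0.2530 = 16.72 mg/L.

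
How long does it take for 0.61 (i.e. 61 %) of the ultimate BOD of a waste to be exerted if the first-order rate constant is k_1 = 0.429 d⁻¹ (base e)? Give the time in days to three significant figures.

t ≈ 2.19 d

y/L₀ = 1 − e^(−k_1 t) = 0.61 ⇒ e^(−k_1 t) = 0.390
t = −ln(0.390) / 0.429 = 0.9416 / 0.429 = 2.195 d.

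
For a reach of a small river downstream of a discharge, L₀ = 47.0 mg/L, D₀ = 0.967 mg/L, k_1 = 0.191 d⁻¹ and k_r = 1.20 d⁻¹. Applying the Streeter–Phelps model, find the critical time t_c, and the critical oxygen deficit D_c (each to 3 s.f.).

t_c = [1/(k_r−k_1)] ln[(k_r/k_1)(1 − D₀(k_r−k_1)/(k_1 L₀))]
= [1/(1.20−0.191)] ln[(1.20/0.191)(1 − 0.967×1.009/(0.191×47.0))]
= (1/1.009) ln[6.283 × 0.8913] = 0.9911 × ln(5.600) = 0.9911 × 1.723 = 1.707 d.
L(t_c) = L₀ e^(−k_1 t_c) = 47.0 × 0.7217 = 33.92 mg/L, and at the critical point k_r D_c = k_1 L, so D_c = (0.191/1.20) × 33.92 = 5.399 mg/L.

t_c ≈ 1.71 d; D_c ≈ 5.40 mg/L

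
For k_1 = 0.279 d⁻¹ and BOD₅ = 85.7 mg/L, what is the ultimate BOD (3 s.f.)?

L₀ ≈ 114 mg/L

BOD₅ = L₀(1 − e^(−5k_1)) ⇒ L₀ = BOD₅ / (1 − e^(−5×0.279))
= 85.7 / (1 − 0.2478) = 85.7 / 0.7522 = 113.9 mg/L.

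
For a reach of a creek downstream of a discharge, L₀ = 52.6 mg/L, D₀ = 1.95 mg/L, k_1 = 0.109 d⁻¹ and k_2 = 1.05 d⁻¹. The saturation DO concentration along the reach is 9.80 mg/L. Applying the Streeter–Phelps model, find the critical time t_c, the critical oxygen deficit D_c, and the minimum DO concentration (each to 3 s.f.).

With k_2/k_1 = 9.633 and 1 − D₀(k_2−k_1)/(k_1 L₀) = 0.6800,
t_c = ln(9.633 × 0.6800) / (1.05 − 0.109) = ln(6.550) / 0.9410 = 1.879/0.9410 = 1.997 d.
D_c = (k_1/k_2) L₀ e^(−k_1 t_c) = (0.109/1.05) × 52.6 × e^(−0.109×1.997) = 0.1038 × 52.6 × 0.8044 = 4.392 mg/L.
Minimum DO = C_s − D_c = 9.80 − 4.392 = 5.408 mg/L.

t_c ≈ 2.00 d; D_c ≈ 4.39 mg/L; min DO ≈ 5.41 mg/L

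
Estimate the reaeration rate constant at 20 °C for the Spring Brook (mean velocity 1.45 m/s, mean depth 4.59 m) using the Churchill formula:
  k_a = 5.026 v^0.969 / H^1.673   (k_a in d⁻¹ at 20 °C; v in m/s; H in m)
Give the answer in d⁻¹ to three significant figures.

k_a ≈ 0.563 d⁻¹

k_a = 5.026 × 1.45^0.969 / 4.59^1.673 = 5.026 × 1.433 / 12.80 = 0.5628 d⁻¹.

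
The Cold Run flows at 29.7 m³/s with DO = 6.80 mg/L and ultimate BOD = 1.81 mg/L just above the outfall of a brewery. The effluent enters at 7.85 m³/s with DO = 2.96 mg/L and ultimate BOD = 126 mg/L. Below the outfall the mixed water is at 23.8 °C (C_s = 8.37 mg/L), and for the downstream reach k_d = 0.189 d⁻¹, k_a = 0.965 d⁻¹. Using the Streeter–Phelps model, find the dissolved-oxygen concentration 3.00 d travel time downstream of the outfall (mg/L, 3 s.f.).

DO ≈ 4.78 mg/L

Mixed DO = (29.7×6.80 + 7.85×2.96)/(29.7+7.85) = 225.2/37.55 = 5.997 mg/L.
Mixed L₀ = (29.7×1.81 + 7.85×126)/(37.55) = 1043/37.55 = 27.77 mg/L.
Initial deficit D₀ = C_s − DO₀ = 8.37 − 5.997 = 2.373 mg/L.
D(3.00) = [0.189×27.77/(0.965−0.189)](e^(−0.189×3.00) − e^(−0.965×3.00)) + 2.373 e^(−0.965×3.00)
= 6.764 × (0.5672 − 0.05530) + 2.373 × 0.05530 = 3.594 mg/L.
DO = 8.37 − 3.594 = 4.776 mg/L.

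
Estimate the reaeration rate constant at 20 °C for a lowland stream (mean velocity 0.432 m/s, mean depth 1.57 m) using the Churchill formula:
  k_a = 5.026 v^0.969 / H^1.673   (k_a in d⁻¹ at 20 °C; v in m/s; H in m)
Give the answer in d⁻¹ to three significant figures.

k_a = 5.026 × 0.432^0.969 / 1.57^1.673 = 5.026 × 0.4434 / 2.127 = 1.048 d⁻¹.

k_a ≈ 1.05 d⁻¹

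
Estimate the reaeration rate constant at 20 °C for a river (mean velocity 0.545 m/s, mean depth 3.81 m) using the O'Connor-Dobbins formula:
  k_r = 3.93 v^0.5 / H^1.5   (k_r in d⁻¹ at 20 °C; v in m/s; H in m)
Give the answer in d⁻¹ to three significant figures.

k_r ≈ 0.390 d⁻¹

k_r = 3.93 × 0.545^0.5 / 3.81^1.5 = 3.93 × 0.7382 / 7.437 = 0.3901 d⁻¹.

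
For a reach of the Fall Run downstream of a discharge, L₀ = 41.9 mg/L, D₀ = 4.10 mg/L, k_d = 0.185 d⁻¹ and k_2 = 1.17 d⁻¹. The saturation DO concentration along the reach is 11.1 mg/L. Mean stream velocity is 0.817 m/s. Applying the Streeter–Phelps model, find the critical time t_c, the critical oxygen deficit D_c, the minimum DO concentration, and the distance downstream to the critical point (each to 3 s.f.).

t_c ≈ 1.13 d; D_c ≈ 5.38 mg/L; min DO ≈ 5.72 mg/L; x_c ≈ 79.4 km

t_c = [1/(k_2−k_d)] ln[(k_2/k_d)(1 − D₀(k_2−k_d)/(k_d L₀))]
= [1/(1.17−0.185)] ln[(1.17/0.185)(1 − 4.10×0.9850/(0.185×41.9))]
= (1/0.9850) ln[6.324 × 0.4790] = 1.015 × ln(3.029) = 1.015 × 1.108 = 1.125 d.
L(t_c) = L₀ e^(−k_d t_c) = 41.9 × 0.8121 = 34.03 mg/L, and at the critical point k_2 D_c = k_d L, so D_c = (0.185/1.17) × 34.03 = 5.380 mg/L.
Minimum DO = C_s − D_c = 11.1 − 5.380 = 5.720 mg/L.
x_c = v t_c = 0.817 m/s × 1.125 d × 86400 s/d = 79430 m ≈ 79.4 km.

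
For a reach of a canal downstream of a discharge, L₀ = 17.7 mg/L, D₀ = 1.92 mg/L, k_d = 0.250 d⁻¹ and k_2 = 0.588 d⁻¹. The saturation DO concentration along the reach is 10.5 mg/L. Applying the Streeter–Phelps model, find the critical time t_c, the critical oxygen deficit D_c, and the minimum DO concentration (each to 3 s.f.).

t_c ≈ 2.06 d; D_c ≈ 4.50 mg/L; min DO ≈ 6.00 mg/L

t_c = [1/(k_2−k_d)] ln[(k_2/k_d)(1 − D₀(k_2−k_d)/(k_d L₀))]
= [1/(0.588−0.250)] ln[(0.588/0.250)(1 − 1.92×0.3380/(0.250×17.7))]
= (1/0.3380) ln[2.352 × 0.8533] = 2.959 × ln(2.007) = 2.959 × 0.6967 = 2.061 d.
D_c = (k_d/k_2) L₀ e^(−k_d t_c) = (0.250/0.588) × 17.7 × e^(−0.250×2.061) = 0.4252 × 17.7 × 0.5973 = 4.495 mg/L.
Minimum DO = C_s − D_c = 10.5 − 4.495 = 6.005 mg/L.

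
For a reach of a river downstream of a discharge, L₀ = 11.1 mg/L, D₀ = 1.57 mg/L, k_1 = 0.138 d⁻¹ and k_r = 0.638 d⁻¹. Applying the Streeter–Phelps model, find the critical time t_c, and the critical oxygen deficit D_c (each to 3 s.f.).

t_c = [1/(k_r−k_1)] ln[(k_r/k_1)(1 − D₀(k_r−k_1)/(k_1 L₀))]
= [1/(0.638−0.138)] ln[(0.638/0.138)(1 − 1.57×0.5000/(0.138×11.1))]
= (1/0.5000) ln[4.623 × 0.4875] = 2.000 × ln(2.254) = 2.000 × 0.8127 = 1.625 d.
L(t_c) = L₀ e^(−k_1 t_c) = 11.1 × 0.7991 = 8.870 mg/L, and at the critical point k_r D_c = k_1 L, so D_c = (0.138/0.638) × 8.870 = 1.919 mg/L.

t_c ≈ 1.63 d; D_c ≈ 1.92 mg/L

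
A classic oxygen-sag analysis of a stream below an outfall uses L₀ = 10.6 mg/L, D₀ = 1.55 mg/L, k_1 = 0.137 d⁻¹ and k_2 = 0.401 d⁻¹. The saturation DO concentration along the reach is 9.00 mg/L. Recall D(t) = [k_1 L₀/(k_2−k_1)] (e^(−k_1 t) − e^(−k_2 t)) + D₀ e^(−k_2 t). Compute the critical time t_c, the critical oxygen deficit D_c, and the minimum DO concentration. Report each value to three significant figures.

t_c = [1/(k_2−k_1)] ln[(k_2/k_1)(1 − D₀(k_2−k_1)/(k_1 L₀))]
= [1/(0.401−0.137)] ln[(0.401/0.137)(1 − 1.55×0.2640/(0.137×10.6))]
= (1/0.2640) ln[2.927 × 0.7182] = 3.788 × ln(2.102) = 3.788 × 0.7430 = 2.814 d.
D_c = (k_1/k_2) L₀ e^(−k_1 t_c) = (0.137/0.401) × 10.6 × e^(−0.137×2.814) = 0.3416 × 10.6 × 0.6801 = 2.463 mg/L.
Minimum DO = C_s − D_c = 9.00 − 2.463 = 6.537 mg/L.

t_c ≈ 2.81 d; D_c ≈ 2.46 mg/L; min DO ≈ 6.54 mg/L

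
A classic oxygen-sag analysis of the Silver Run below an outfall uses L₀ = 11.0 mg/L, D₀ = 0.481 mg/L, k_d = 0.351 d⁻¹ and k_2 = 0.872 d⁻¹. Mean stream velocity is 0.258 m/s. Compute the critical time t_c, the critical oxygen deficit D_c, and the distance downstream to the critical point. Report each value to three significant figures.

t_c ≈ 1.62 d; D_c ≈ 2.51 mg/L; x_c ≈ 36.1 km

t_c = [1/(k_2−k_d)] ln[(k_2/k_d)(1 − D₀(k_2−k_d)/(k_d L₀))]
= [1/(0.872−0.351)] ln[(0.872/0.351)(1 − 0.481×0.5210/(0.351×11.0))]
= (1/0.5210) ln[2.484 × 0.9351] = 1.919 × ln(2.323) = 1.919 × 0.8429 = 1.618 d.
D_c = (k_d/k_2) L₀ e^(−k_d t_c) = (0.351/0.872) × 11.0 × e^(−0.351×1.618) = 0.4025 × 11.0 × 0.5667 = 2.509 mg/L.
x_c = v t_c = 0.258 m/s × 1.618 d × 86400 s/d = 36060 m ≈ 36.1 km.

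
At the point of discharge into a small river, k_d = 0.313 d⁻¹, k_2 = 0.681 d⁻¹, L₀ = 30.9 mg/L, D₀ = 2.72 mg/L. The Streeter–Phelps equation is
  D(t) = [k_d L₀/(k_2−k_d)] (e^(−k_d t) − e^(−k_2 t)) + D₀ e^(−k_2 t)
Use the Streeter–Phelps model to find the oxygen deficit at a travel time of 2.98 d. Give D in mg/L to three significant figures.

k_d L₀/(k_2−k_d) = 0.313×30.9/(0.681−0.313) = 9.672/0.3680 = 26.28 mg/L.
e^(−k_d t) = e^(−0.313×2.980) = 0.3935; e^(−k_2 t) = e^(−0.681×2.980) = 0.1314.
D = 26.28 × (0.3935 − 0.1314) + 2.72 × 0.1314 = 6.887 + 0.3575 = 7.245 mg/L.

D ≈ 7.24 mg/L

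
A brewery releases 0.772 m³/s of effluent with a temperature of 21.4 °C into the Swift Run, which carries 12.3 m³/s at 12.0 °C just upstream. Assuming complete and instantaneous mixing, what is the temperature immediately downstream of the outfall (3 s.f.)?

12.6 °C

Flow-weighted mixing: C = (Q_r C_r + Q_w C_w)/(Q_r + Q_w)
= (12.3×12.0 + 0.772×21.4)/(12.3 + 0.772) = 164.1/13.07 = 12.56 °C.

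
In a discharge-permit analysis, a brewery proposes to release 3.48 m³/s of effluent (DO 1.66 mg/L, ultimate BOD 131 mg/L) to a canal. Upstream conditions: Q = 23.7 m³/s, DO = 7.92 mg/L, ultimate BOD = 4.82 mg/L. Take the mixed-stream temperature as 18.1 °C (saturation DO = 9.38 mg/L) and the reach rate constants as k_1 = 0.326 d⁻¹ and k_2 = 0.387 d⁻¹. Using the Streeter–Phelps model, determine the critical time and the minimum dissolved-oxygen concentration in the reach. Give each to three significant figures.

Mixed DO = (23.7×7.92 + 3.48×1.66)/(23.7+3.48) = 193.5/27.18 = 7.118 mg/L.
Mixed L₀ = (23.7×4.82 + 3.48×131)/(27.18) = 570.1/27.18 = 20.98 mg/L.
Initial deficit D₀ = C_s − DO₀ = 9.38 − 7.118 = 2.262 mg/L.
t_c = (1/0.06100) ln[(0.387/0.326)(1 − 2.262×0.06100/(0.326×20.98))] = 16.39 × ln(1.163) = 2.478 d.
D_c = (0.326/0.387) × 20.98 × e^(−0.326×2.478) = 0.8424 × 20.98 × 0.4459 = 7.878 mg/L.
Minimum DO = 9.38 − 7.878 = 1.502 mg/L.

t_c ≈ 2.48 d; minimum DO ≈ 1.50 mg/L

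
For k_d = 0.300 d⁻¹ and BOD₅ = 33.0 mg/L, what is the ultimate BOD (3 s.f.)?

BOD₅ = L₀(1 − e^(−5k_d)) ⇒ L₀ = BOD₅ / (1 − e^(−5×0.300))
= 33.0 / (1 − 0.2231) = 33.0 / 0.7769 = 42.48 mg/L.

L₀ ≈ 42.5 mg/L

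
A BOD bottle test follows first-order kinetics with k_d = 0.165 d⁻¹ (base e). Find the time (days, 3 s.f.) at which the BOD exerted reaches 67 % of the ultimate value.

y/L₀ = 1 − e^(−k_d t) = 0.67 ⇒ e^(−k_d t) = 0.330
t = −ln(0.330) / 0.165 = 1.109 / 0.165 = 6.719 d.

t ≈ 6.72 d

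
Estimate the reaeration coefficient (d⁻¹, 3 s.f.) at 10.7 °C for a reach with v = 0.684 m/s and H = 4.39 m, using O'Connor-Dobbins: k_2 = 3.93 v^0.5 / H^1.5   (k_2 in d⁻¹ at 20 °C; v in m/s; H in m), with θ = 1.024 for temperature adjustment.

k_2 ≈ 0.283 d⁻¹

k_2(20) = 3.93 × 0.684^0.5 / 4.39^1.5 = 3.93 × 0.8270 / 9.198 = 0.3534 d⁻¹.
k_2(10.7) = 0.3534 × 1.024^(10.7−20) = 0.3534 × 0.8021 = 0.2834 d⁻¹.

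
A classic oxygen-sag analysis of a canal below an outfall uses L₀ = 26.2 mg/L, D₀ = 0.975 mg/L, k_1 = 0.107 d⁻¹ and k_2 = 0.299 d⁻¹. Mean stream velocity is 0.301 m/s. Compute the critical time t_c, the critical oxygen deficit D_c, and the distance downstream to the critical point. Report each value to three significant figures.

At the critical point dD/dt = 0, so k_1 L₀ e^(−k_1 t) = k_2 D. Substituting D(t) from the Streeter–Phelps equation and solving for t gives
t_c = ln[(k_2/k_1)(1 − D₀(k_2−k_1)/(k_1 L₀))] / (k_2−k_1).
Here k_2−k_1 = 0.1920 d⁻¹ and 1 − D₀(k_2−k_1)/(k_1 L₀) = 1 − 0.975×0.1920/(0.107×26.2) = 0.9332, so
t_c = ln(2.794 × 0.9332) / 0.1920 = 0.9585 / 0.1920 = 4.992 d.
D_c = (k_1/k_2) L₀ e^(−k_1 t_c) = (0.107/0.299) × 26.2 × e^(−0.107×4.992) = 0.3579 × 26.2 × 0.5862 = 5.496 mg/L.
x_c = v t_c = 0.301 m/s × 4.992 d × 86400 s/d = 129800 m ≈ 130 km.

t_c ≈ 4.99 d; D_c ≈ 5.50 mg/L; x_c ≈ 130 km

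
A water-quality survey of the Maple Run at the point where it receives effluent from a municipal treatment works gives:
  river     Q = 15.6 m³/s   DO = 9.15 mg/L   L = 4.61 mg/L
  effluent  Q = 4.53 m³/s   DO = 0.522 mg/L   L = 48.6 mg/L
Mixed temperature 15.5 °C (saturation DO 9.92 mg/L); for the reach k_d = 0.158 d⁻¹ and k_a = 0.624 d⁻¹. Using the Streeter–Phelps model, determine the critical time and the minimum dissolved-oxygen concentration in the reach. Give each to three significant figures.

Mixed DO = (15.6×9.15 + 4.53×0.522)/(15.6+4.53) = 145.1/20.13 = 7.208 mg/L.
Mixed L₀ = (15.6×4.61 + 4.53×48.6)/(20.13) = 292.1/20.13 = 14.51 mg/L.
Initial deficit D₀ = C_s − DO₀ = 9.92 − 7.208 = 2.712 mg/L.
t_c = (1/0.4660) ln[(0.624/0.158)(1 − 2.712×0.4660/(0.158×14.51))] = 2.146 × ln(1.772) = 1.228 d.
D_c = (0.158/0.624) × 14.51 × e^(−0.158×1.228) = 0.2532 × 14.51 × 0.8236 = 3.026 mg/L.
Minimum DO = 9.92 − 3.026 = 6.894 mg/L.

t_c ≈ 1.23 d; minimum DO ≈ 6.89 mg/L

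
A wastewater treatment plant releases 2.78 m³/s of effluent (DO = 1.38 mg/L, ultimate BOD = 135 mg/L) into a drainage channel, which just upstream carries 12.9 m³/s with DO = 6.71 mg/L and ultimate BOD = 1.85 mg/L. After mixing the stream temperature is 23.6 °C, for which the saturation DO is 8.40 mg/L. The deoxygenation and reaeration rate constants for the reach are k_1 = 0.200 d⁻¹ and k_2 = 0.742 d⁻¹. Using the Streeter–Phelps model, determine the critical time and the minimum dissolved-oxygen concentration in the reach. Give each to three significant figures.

t_c ≈ 1.81 d; minimum DO ≈ 3.62 mg/L

Mixed DO = (12.9×6.71 + 2.78×1.38)/(12.9+2.78) = 90.40/15.68 = 5.765 mg/L.
Mixed L₀ = (12.9×1.85 + 2.78×135)/(15.68) = 399.2/15.68 = 25.46 mg/L.
Initial deficit D₀ = C_s − DO₀ = 8.40 − 5.765 = 2.635 mg/L.
t_c = (1/0.5420) ln[(0.742/0.200)(1 − 2.635×0.5420/(0.200×25.46))] = 1.845 × ln(2.669) = 1.811 d.
D_c = (0.200/0.742) × 25.46 × e^(−0.200×1.811) = 0.2695 × 25.46 × 0.6961 = 4.776 mg/L.
Minimum DO = 8.40 − 4.776 = 3.624 mg/L.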